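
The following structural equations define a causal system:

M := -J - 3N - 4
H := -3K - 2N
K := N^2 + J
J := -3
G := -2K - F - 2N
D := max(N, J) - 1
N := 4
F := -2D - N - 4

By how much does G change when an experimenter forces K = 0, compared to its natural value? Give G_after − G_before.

The intervention breaks the incoming arrows to K: K := N^2 + J no longer applies, and K = 0.
D = max(N, J) - 1  [with N=4, J=-3]  = 3
F = -2D - N - 4  [with D=3, N=4]  = -14
G = -2K - F - 2N  [with K=0, F=-14, N=4]  = 6
Without intervention: K = N^2 + J  [with N=4, J=-3]  = 13; D = max(N, J) - 1  [with N=4, J=-3]  = 3; F = -2D - N - 4  [with D=3, N=4]  = -14; G = -2K - F - 2N  [with K=13, F=-14, N=4]  = -20.
Change = 6 − (-20) = 26.

26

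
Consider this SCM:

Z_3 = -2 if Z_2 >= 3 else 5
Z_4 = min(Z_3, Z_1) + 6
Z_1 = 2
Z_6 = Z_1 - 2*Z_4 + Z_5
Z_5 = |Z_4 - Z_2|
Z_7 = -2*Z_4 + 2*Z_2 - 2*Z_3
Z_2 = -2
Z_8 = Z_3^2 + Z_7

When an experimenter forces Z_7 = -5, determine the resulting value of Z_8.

20

do(Z_7=-5) replaces the equation Z_7 = -2*Z_4 + 2*Z_2 - 2*Z_3 with the constant Z_7 = -5.
Z_3 = -2 if Z_2 >= 3 else 5  [with Z_2=-2]  = 5
Z_8 = Z_3^2 + Z_7  [with Z_3=5, Z_7=-5]  = 20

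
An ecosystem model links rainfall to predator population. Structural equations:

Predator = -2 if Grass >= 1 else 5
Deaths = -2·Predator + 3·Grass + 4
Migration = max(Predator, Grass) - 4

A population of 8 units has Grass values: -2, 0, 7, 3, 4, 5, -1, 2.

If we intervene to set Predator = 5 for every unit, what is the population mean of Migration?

1.25

do(Predator=5) breaks Predator's dependence on Grass. With Predator=5 fixed, Migration across the units is 1, 1, 3, 1, 1, 1, 1, 1, mean 1.25.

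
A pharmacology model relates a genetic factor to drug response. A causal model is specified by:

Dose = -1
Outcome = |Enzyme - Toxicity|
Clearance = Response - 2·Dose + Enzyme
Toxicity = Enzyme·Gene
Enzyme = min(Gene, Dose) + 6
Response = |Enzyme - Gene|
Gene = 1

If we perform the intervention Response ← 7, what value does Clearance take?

14

Under do(Response=7), the mechanism Response = |Enzyme - Gene| is discarded; Response is fixed at 7.
Enzyme = min(Gene, Dose) + 6  [with Gene=1, Dose=-1]  = 5
Clearance = Response - 2·Dose + Enzyme  [with Response=7, Dose=-1, Enzyme=5]  = 14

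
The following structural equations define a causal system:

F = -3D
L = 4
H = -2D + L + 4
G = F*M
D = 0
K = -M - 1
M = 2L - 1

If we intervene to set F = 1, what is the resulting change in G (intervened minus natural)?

Under do(F=1), the mechanism F = -3D is discarded; F is fixed at 1.
M = 2L - 1  [with L=4]  = 7
G = F*M  [with F=1, M=7]  = 7
Without intervention: F = -3D  [with D=0]  = 0; M = 2L - 1  [with L=4]  = 7; G = F*M  [with F=0, M=7]  = 0.
Change = 7 − 0 = 7.

7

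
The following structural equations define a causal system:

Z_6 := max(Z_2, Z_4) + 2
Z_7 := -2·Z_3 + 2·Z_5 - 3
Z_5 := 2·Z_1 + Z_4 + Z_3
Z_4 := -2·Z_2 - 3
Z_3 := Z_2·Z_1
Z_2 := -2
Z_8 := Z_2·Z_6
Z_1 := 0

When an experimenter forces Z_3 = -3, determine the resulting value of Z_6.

3

The intervention breaks the incoming arrows to Z_3: Z_3 := Z_2·Z_1 no longer applies, and Z_3 = -3.
No directed path runs from Z_3 to Z_6, so Z_6 keeps its natural value.
Z_4 = -2·Z_2 - 3  [with Z_2=-2]  = 1
Z_6 = max(Z_2, Z_4) + 2  [with Z_2=-2, Z_4=1]  = 3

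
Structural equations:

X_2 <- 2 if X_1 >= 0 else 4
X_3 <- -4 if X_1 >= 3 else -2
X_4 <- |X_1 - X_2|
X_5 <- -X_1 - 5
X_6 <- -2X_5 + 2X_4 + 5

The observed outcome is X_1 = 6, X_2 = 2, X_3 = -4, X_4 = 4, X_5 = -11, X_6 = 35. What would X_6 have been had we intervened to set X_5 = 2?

9

The intervention breaks the incoming arrows to X_5: X_5 <- -X_1 - 5 no longer applies, and X_5 = 2.
X_2 = 2 if X_1 >= 0 else 4  [with X_1=6]  = 2
X_4 = |X_1 - X_2|  [with X_1=6, X_2=2]  = 4
X_6 = -2X_5 + 2X_4 + 5  [with X_5=2, X_4=4]  = 9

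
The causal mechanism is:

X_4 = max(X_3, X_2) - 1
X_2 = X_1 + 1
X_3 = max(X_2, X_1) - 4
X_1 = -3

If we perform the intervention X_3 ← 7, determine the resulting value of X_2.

-2

Under do(X_3=7), the mechanism X_3 = max(X_2, X_1) - 4 is discarded; X_3 is fixed at 7.
Since X_2 is not a descendant of the intervened variable, it is unaffected.
X_2 = X_1 + 1  [with X_1=-3]  = -2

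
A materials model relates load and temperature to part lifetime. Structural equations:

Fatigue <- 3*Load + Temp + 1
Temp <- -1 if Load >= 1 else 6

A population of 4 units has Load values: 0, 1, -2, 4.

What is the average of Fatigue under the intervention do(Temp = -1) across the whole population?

2.25

Every unit gets Temp=-1 under the intervention. Fatigue values become 0, 3, -6, 12; E[Fatigue|do(Temp=-1)] = 2.25.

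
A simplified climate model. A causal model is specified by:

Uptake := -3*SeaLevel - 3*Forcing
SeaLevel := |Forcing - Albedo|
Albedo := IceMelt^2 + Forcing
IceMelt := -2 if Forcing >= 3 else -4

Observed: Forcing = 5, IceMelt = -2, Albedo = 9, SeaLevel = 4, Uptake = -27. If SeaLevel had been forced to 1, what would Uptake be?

-18

Intervening sets SeaLevel = 1 and removes its equation (SeaLevel := |Forcing - Albedo|).
Uptake = -3*SeaLevel - 3*Forcing  [with SeaLevel=1, Forcing=5]  = -18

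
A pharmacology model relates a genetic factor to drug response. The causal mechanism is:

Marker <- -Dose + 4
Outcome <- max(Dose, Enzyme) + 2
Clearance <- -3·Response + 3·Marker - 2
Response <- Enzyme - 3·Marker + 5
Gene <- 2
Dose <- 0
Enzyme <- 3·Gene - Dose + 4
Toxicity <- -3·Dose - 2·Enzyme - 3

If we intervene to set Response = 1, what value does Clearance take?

Under do(Response=1), the mechanism Response <- Enzyme - 3·Marker + 5 is discarded; Response is fixed at 1.
Marker = -Dose + 4  [with Dose=0]  = 4
Clearance = -3·Response + 3·Marker - 2  [with Response=1, Marker=4]  = 7

7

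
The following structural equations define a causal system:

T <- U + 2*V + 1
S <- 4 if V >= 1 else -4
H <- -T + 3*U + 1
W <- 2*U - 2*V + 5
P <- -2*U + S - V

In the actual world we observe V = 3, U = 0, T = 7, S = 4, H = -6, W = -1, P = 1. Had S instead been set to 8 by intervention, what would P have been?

5

The intervention breaks the incoming arrows to S: S <- 4 if V >= 1 else -4 no longer applies, and S = 8.
P = -2*U + S - V  [with U=0, S=8, V=3]  = 5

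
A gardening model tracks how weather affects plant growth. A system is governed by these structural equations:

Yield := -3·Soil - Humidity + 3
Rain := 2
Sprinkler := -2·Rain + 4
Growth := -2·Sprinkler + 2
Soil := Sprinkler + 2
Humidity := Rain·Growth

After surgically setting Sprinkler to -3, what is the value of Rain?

Under do(Sprinkler=-3), the mechanism Sprinkler := -2·Rain + 4 is discarded; Sprinkler is fixed at -3.
Rain is not downstream of the intervention, so its value is determined by the original equations.

2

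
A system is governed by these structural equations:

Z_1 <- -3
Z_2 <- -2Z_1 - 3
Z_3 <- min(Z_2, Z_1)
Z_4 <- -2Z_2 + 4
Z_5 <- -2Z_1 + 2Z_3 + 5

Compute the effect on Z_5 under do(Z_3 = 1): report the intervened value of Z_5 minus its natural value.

8

do(Z_3=1) replaces the equation Z_3 <- min(Z_2, Z_1) with the constant Z_3 = 1.
Z_5 = -2Z_1 + 2Z_3 + 5  [with Z_1=-3, Z_3=1]  = 13
Without intervention: Z_2 = -2Z_1 - 3  [with Z_1=-3]  = 3; Z_3 = min(Z_2, Z_1)  [with Z_2=3, Z_1=-3]  = -3; Z_5 = -2Z_1 + 2Z_3 + 5  [with Z_1=-3, Z_3=-3]  = 5.
Change = 13 − 5 = 8.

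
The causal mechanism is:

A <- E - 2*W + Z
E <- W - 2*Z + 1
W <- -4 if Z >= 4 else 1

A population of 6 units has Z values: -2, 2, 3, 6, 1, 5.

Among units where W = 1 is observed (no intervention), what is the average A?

-1

E[A|W=1] averages over only the 4 units with W=1 (Z = -2, 2, 3, 1): A = 2, -2, -3, -1, mean -1.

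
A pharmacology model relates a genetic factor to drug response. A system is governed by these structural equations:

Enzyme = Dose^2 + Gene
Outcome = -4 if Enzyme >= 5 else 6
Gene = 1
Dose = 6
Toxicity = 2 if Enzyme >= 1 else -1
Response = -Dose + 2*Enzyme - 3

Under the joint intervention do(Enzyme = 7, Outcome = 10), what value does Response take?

Setting Enzyme = 7, Outcome = 10 by intervention discards those variables' equations.
Response = -Dose + 2*Enzyme - 3  [with Dose=6, Enzyme=7]  = 5

5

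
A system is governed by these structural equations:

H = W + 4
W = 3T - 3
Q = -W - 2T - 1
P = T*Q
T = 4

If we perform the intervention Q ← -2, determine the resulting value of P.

-8

Intervening sets Q = -2 and removes its equation (Q = -W - 2T - 1).
P = T*Q  [with T=4, Q=-2]  = -8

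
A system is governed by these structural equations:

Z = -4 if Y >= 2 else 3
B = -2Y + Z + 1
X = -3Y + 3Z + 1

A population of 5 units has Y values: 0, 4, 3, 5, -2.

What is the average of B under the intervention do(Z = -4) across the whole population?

-7

Under do(Z=-4), Z's equation is replaced by Z=-4 for every unit. Per-unit B: -3, -11, -9, -13, 1. Mean = -7.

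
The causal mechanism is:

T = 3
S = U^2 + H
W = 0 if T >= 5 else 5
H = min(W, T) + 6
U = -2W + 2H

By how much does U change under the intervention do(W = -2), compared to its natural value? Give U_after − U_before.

Under do(W=-2), the mechanism W = 0 if T >= 5 else 5 is discarded; W is fixed at -2.
H = min(W, T) + 6  [with W=-2, T=3]  = 4
U = -2W + 2H  [with W=-2, H=4]  = 12
Without intervention: W = 0 if T >= 5 else 5  [with T=3]  = 5; H = min(W, T) + 6  [with W=5, T=3]  = 9; U = -2W + 2H  [with W=5, H=9]  = 8.
Change = 12 − 8 = 4.

4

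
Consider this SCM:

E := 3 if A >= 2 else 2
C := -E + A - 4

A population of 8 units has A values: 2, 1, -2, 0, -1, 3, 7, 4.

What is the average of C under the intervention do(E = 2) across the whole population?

-4.25

Under do(E=2), E's equation is replaced by E=2 for every unit. Per-unit C: -4, -5, -8, -6, -7, -3, 1, -2. Mean = -4.25.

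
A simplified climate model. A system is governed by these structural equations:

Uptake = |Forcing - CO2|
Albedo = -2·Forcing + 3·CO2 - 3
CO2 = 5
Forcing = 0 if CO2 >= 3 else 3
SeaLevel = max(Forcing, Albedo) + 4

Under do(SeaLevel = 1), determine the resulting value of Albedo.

Under do(SeaLevel=1), the mechanism SeaLevel = max(Forcing, Albedo) + 4 is discarded; SeaLevel is fixed at 1.
Since Albedo is not a descendant of the intervened variable, it is unaffected.
Forcing = 0 if CO2 >= 3 else 3  [with CO2=5]  = 0
Albedo = -2·Forcing + 3·CO2 - 3  [with Forcing=0, CO2=5]  = 12

12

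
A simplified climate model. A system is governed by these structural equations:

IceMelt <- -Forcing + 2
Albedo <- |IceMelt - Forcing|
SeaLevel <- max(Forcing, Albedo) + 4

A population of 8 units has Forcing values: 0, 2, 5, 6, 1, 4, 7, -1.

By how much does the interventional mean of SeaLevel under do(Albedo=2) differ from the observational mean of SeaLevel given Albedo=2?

1.75

The intervention sets Albedo=2 in all 8 units regardless of Forcing. Recomputing SeaLevel per unit gives 6, 6, 9, 10, 6, 8, 11, 6; average 7.75.
E[SeaLevel|Albedo=2] averages over only the 2 units with Albedo=2 (Forcing = 0, 2): SeaLevel = 6, 6, mean 6.
Difference = 7.75 − 6 = 1.75.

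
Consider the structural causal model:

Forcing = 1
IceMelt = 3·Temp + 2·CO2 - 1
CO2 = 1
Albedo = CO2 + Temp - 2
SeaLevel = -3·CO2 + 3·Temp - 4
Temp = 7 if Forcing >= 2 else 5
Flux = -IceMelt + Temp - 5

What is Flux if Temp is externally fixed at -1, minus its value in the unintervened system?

The intervention breaks the incoming arrows to Temp: Temp = 7 if Forcing >= 2 else 5 no longer applies, and Temp = -1.
IceMelt = 3·Temp + 2·CO2 - 1  [with Temp=-1, CO2=1]  = -2
Flux = -IceMelt + Temp - 5  [with IceMelt=-2, Temp=-1]  = -4
Without intervention: Temp = 7 if Forcing >= 2 else 5  [with Forcing=1]  = 5; IceMelt = 3·Temp + 2·CO2 - 1  [with Temp=5, CO2=1]  = 16; Flux = -IceMelt + Temp - 5  [with IceMelt=16, Temp=5]  = -16.
Change = -4 − (-16) = 12.

12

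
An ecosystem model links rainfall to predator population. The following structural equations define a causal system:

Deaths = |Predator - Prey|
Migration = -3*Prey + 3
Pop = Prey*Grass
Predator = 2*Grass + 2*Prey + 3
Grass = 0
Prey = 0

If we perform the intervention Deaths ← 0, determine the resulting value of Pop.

Under do(Deaths=0), the mechanism Deaths = |Predator - Prey| is discarded; Deaths is fixed at 0.
Since Pop is not a descendant of the intervened variable, it is unaffected.
Pop = Prey*Grass  [with Prey=0, Grass=0]  = 0

0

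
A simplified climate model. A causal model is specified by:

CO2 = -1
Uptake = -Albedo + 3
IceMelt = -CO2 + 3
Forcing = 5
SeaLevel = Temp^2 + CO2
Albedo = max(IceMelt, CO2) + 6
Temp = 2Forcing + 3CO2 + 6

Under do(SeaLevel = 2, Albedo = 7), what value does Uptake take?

-4

Setting SeaLevel = 2, Albedo = 7 by intervention discards those variables' equations.
Uptake = -Albedo + 3  [with Albedo=7]  = -4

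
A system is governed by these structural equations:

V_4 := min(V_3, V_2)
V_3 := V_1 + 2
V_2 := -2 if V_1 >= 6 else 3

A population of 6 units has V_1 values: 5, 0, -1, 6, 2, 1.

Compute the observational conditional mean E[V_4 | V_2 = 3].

2.4

Observing V_2=3 restricts to units where V_2's equation naturally yields 3: V_1 ∈ {5, 0, -1, 2, 1}. In that subpopulation V_4 = 3, 2, 1, 3, 3, mean 2.4.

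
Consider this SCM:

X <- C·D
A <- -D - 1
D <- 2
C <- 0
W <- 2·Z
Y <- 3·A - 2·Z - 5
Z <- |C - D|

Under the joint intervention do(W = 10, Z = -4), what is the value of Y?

-6

Under do(W = 10, Z = -4), each intervened variable's structural equation is replaced by its fixed value.
A = -D - 1  [with D=2]  = -3
Y = 3·A - 2·Z - 5  [with A=-3, Z=-4]  = -6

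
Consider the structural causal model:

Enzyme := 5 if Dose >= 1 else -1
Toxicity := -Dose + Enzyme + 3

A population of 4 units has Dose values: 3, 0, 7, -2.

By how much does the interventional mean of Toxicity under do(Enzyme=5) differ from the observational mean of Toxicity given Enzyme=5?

do(Enzyme=5) breaks Enzyme's dependence on Dose. With Enzyme=5 fixed, Toxicity across the units is 5, 8, 1, 10, mean 6.
Conditioning on Enzyme=5 selects the 2 unit(s) with Dose ∈ {3, 7}. Their Toxicity values: 5, 1. Mean = 3.
Difference = 6 − 3 = 3.

3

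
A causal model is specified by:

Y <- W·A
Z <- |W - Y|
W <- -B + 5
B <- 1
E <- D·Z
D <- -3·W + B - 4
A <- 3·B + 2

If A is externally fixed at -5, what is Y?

-20

Under do(A=-5), the mechanism A <- 3·B + 2 is discarded; A is fixed at -5.
W = -B + 5  [with B=1]  = 4
Y = W·A  [with W=4, A=-5]  = -20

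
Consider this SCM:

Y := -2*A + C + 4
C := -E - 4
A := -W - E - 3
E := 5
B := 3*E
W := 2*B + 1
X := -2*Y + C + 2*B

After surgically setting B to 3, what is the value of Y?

25

The intervention breaks the incoming arrows to B: B := 3*E no longer applies, and B = 3.
C = -E - 4  [with E=5]  = -9
W = 2*B + 1  [with B=3]  = 7
A = -W - E - 3  [with W=7, E=5]  = -15
Y = -2*A + C + 4  [with A=-15, C=-9]  = 25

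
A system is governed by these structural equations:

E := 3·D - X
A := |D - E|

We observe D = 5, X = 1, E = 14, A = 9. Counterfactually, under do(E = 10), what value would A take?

The intervention breaks the incoming arrows to E: E := 3·D - X no longer applies, and E = 10.
A = |D - E|  [with D=5, E=10]  = 5

5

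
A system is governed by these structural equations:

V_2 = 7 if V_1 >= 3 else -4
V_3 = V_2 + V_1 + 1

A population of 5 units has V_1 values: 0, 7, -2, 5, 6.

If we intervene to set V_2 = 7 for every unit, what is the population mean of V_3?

Every unit gets V_2=7 under the intervention. V_3 values become 8, 15, 6, 13, 14; E[V_3|do(V_2=7)] = 11.2.

11.2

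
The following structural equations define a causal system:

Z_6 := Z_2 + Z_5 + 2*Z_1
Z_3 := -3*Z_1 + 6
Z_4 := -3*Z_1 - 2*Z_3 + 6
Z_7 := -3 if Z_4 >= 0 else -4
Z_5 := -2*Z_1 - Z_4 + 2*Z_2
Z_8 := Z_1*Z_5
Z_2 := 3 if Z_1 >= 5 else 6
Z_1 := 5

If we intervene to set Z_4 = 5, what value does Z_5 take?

Intervening sets Z_4 = 5 and removes its equation (Z_4 := -3*Z_1 - 2*Z_3 + 6).
Z_2 = 3 if Z_1 >= 5 else 6  [with Z_1=5]  = 3
Z_5 = -2*Z_1 - Z_4 + 2*Z_2  [with Z_1=5, Z_4=5, Z_2=3]  = -9

-9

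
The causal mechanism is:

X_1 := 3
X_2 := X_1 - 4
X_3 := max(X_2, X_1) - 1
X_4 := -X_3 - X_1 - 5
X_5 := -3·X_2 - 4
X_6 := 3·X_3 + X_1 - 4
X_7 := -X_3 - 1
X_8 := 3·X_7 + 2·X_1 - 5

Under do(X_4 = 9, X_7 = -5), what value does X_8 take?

Setting X_4 = 9, X_7 = -5 by intervention discards those variables' equations.
X_8 = 3·X_7 + 2·X_1 - 5  [with X_7=-5, X_1=3]  = -14

-14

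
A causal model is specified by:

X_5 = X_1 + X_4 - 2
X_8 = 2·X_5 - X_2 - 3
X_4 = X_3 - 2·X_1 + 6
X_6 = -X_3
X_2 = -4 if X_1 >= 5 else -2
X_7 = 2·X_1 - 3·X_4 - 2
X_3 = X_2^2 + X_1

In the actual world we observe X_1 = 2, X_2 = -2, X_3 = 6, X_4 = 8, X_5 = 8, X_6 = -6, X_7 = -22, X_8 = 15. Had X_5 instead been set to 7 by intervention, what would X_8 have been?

13

do(X_5=7) replaces the equation X_5 = X_1 + X_4 - 2 with the constant X_5 = 7.
X_2 = -4 if X_1 >= 5 else -2  [with X_1=2]  = -2
X_8 = 2·X_5 - X_2 - 3  [with X_5=7, X_2=-2]  = 13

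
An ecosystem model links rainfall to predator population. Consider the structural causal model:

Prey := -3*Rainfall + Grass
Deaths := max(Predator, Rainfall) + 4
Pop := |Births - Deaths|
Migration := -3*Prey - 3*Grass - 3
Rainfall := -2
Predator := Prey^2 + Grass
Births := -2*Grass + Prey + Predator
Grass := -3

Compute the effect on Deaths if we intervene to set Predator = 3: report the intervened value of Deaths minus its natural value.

Under do(Predator=3), the mechanism Predator := Prey^2 + Grass is discarded; Predator is fixed at 3.
Deaths = max(Predator, Rainfall) + 4  [with Predator=3, Rainfall=-2]  = 7
Without intervention: Prey = -3*Rainfall + Grass  [with Rainfall=-2, Grass=-3]  = 3; Predator = Prey^2 + Grass  [with Prey=3, Grass=-3]  = 6; Deaths = max(Predator, Rainfall) + 4  [with Predator=6, Rainfall=-2]  = 10.
Change = 7 − 10 = -3.

-3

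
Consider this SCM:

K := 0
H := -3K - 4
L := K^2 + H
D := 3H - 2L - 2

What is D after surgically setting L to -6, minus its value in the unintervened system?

The intervention breaks the incoming arrows to L: L := K^2 + H no longer applies, and L = -6.
H = -3K - 4  [with K=0]  = -4
D = 3H - 2L - 2  [with H=-4, L=-6]  = -2
Without intervention: H = -3K - 4  [with K=0]  = -4; L = K^2 + H  [with K=0, H=-4]  = -4; D = 3H - 2L - 2  [with H=-4, L=-4]  = -6.
Change = -2 − (-6) = 4.

4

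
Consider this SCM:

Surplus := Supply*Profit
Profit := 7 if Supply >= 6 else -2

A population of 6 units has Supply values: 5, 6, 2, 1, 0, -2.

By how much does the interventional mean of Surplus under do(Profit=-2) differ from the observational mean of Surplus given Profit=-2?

-1.6

The intervention sets Profit=-2 in all 6 units regardless of Supply. Recomputing Surplus per unit gives -10, -12, -4, -2, 0, 4; average -4.
Conditioning on Profit=-2 selects the 5 unit(s) with Supply ∈ {5, 2, 1, 0, -2}. Their Surplus values: -10, -4, -2, 0, 4. Mean = -2.4.
Difference = -4 − (-2.4) = -1.6.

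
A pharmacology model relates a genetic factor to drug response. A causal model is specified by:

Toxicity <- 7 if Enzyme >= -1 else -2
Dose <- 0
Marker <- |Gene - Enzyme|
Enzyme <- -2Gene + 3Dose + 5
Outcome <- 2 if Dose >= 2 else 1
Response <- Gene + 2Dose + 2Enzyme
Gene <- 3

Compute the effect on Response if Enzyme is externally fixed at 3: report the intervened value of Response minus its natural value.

do(Enzyme=3) replaces the equation Enzyme <- -2Gene + 3Dose + 5 with the constant Enzyme = 3.
Response = Gene + 2Dose + 2Enzyme  [with Gene=3, Dose=0, Enzyme=3]  = 9
Without intervention: Enzyme = -2Gene + 3Dose + 5  [with Gene=3, Dose=0]  = -1; Response = Gene + 2Dose + 2Enzyme  [with Gene=3, Dose=0, Enzyme=-1]  = 1.
Change = 9 − 1 = 8.

8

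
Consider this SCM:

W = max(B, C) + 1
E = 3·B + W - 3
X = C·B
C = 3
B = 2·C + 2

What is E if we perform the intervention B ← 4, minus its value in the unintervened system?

-16

do(B=4) replaces the equation B = 2·C + 2 with the constant B = 4.
W = max(B, C) + 1  [with B=4, C=3]  = 5
E = 3·B + W - 3  [with B=4, W=5]  = 14
Without intervention: B = 2·C + 2  [with C=3]  = 8; W = max(B, C) + 1  [with B=8, C=3]  = 9; E = 3·B + W - 3  [with B=8, W=9]  = 30.
Change = 14 − 30 = -16.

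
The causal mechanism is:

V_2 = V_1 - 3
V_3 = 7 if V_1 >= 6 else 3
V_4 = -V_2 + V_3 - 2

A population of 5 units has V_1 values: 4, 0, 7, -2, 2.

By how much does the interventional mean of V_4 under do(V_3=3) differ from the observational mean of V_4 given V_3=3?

do(V_3=3) breaks V_3's dependence on V_1. With V_3=3 fixed, V_4 across the units is 0, 4, -3, 6, 2, mean 1.8.
Conditioning on V_3=3 selects the 4 unit(s) with V_1 ∈ {4, 0, -2, 2}. Their V_4 values: 0, 4, 6, 2. Mean = 3.
Difference = 1.8 − 3 = -1.2.

-1.2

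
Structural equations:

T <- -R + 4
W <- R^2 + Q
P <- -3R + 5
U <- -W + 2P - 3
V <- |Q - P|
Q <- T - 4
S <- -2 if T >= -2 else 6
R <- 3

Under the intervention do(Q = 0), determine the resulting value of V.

4

Under do(Q=0), the mechanism Q <- T - 4 is discarded; Q is fixed at 0.
P = -3R + 5  [with R=3]  = -4
V = |Q - P|  [with Q=0, P=-4]  = 4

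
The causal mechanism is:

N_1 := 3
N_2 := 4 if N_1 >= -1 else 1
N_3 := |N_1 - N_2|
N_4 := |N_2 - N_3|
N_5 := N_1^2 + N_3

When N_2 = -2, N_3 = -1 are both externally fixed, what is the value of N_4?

Setting N_2 = -2, N_3 = -1 by intervention discards those variables' equations.
N_4 = |N_2 - N_3|  [with N_2=-2, N_3=-1]  = 1

1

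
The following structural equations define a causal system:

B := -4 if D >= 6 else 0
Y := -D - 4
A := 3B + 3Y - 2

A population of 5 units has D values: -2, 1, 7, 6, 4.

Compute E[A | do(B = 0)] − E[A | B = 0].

The intervention sets B=0 in all 5 units regardless of D. Recomputing A per unit gives -8, -17, -35, -32, -26; average -23.6.
E[A|B=0] averages over only the 3 units with B=0 (D = -2, 1, 4): A = -8, -17, -26, mean -17.
Difference = -23.6 − (-17) = -6.6.

-6.6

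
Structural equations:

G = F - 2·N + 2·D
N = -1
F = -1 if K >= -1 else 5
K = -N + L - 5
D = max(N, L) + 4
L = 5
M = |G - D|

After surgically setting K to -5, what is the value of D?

9

do(K=-5) replaces the equation K = -N + L - 5 with the constant K = -5.
D is not downstream of the intervention, so its value is determined by the original equations.
D = max(N, L) + 4  [with N=-1, L=5]  = 9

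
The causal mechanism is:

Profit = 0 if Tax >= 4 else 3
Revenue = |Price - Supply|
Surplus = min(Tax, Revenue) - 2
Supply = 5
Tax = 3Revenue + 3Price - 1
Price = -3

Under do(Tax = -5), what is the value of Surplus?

-7

Under do(Tax=-5), the mechanism Tax = 3Revenue + 3Price - 1 is discarded; Tax is fixed at -5.
Revenue = |Price - Supply|  [with Price=-3, Supply=5]  = 8
Surplus = min(Tax, Revenue) - 2  [with Tax=-5, Revenue=8]  = -7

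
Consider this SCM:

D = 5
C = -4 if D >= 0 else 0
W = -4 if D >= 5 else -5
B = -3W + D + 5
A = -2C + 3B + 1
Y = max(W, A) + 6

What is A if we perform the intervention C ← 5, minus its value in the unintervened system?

-18

do(C=5) replaces the equation C = -4 if D >= 0 else 0 with the constant C = 5.
W = -4 if D >= 5 else -5  [with D=5]  = -4
B = -3W + D + 5  [with W=-4, D=5]  = 22
A = -2C + 3B + 1  [with C=5, B=22]  = 57
Without intervention: C = -4 if D >= 0 else 0  [with D=5]  = -4; W = -4 if D >= 5 else -5  [with D=5]  = -4; B = -3W + D + 5  [with W=-4, D=5]  = 22; A = -2C + 3B + 1  [with C=-4, B=22]  = 75.
Change = 57 − 75 = -18.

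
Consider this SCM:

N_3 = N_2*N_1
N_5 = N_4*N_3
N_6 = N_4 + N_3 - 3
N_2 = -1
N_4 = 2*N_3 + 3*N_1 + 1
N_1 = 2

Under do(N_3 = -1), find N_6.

1

The intervention breaks the incoming arrows to N_3: N_3 = N_2*N_1 no longer applies, and N_3 = -1.
N_4 = 2*N_3 + 3*N_1 + 1  [with N_3=-1, N_1=2]  = 5
N_6 = N_4 + N_3 - 3  [with N_4=5, N_3=-1]  = 1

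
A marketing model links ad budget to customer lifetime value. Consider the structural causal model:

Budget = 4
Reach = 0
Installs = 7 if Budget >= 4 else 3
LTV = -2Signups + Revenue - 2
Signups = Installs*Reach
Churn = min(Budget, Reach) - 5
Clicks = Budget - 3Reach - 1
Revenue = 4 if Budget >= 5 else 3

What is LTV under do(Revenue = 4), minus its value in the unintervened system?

do(Revenue=4) replaces the equation Revenue = 4 if Budget >= 5 else 3 with the constant Revenue = 4.
Installs = 7 if Budget >= 4 else 3  [with Budget=4]  = 7
Signups = Installs*Reach  [with Installs=7, Reach=0]  = 0
LTV = -2Signups + Revenue - 2  [with Signups=0, Revenue=4]  = 2
Without intervention: Installs = 7 if Budget >= 4 else 3  [with Budget=4]  = 7; Signups = Installs*Reach  [with Installs=7, Reach=0]  = 0; Revenue = 4 if Budget >= 5 else 3  [with Budget=4]  = 3; LTV = -2Signups + Revenue - 2  [with Signups=0, Revenue=3]  = 1.
Change = 2 − 1 = 1.

1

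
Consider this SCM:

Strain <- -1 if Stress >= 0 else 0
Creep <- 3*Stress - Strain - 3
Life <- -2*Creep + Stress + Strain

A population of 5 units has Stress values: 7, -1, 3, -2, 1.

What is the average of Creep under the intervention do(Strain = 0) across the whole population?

1.8

The intervention sets Strain=0 in all 5 units regardless of Stress. Recomputing Creep per unit gives 18, -6, 6, -9, 0; average 1.8.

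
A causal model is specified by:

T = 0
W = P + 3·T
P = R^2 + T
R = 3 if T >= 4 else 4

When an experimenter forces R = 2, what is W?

4

Under do(R=2), the mechanism R = 3 if T >= 4 else 4 is discarded; R is fixed at 2.
P = R^2 + T  [with R=2, T=0]  = 4
W = P + 3·T  [with P=4, T=0]  = 4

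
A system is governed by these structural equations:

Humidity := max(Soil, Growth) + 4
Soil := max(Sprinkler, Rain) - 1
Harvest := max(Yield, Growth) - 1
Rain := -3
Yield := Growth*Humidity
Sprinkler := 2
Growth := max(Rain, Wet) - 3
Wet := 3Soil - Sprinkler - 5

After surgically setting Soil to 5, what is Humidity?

9

The intervention breaks the incoming arrows to Soil: Soil := max(Sprinkler, Rain) - 1 no longer applies, and Soil = 5.
Wet = 3Soil - Sprinkler - 5  [with Soil=5, Sprinkler=2]  = 8
Growth = max(Rain, Wet) - 3  [with Rain=-3, Wet=8]  = 5
Humidity = max(Soil, Growth) + 4  [with Soil=5, Growth=5]  = 9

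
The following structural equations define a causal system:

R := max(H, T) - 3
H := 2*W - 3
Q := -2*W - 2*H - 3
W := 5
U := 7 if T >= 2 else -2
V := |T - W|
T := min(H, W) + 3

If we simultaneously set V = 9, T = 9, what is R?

Under do(V = 9, T = 9), each intervened variable's structural equation is replaced by its fixed value.
H = 2*W - 3  [with W=5]  = 7
R = max(H, T) - 3  [with H=7, T=9]  = 6

6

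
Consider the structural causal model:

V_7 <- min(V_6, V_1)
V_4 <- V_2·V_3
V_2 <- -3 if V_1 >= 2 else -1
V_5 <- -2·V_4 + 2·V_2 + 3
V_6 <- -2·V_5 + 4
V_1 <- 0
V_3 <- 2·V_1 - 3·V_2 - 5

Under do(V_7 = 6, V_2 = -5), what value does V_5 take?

The joint intervention fixes V_7 = 6, V_2 = -5, removing each variable's own equation.
V_3 = 2·V_1 - 3·V_2 - 5  [with V_1=0, V_2=-5]  = 10
V_4 = V_2·V_3  [with V_2=-5, V_3=10]  = -50
V_5 = -2·V_4 + 2·V_2 + 3  [with V_4=-50, V_2=-5]  = 93

93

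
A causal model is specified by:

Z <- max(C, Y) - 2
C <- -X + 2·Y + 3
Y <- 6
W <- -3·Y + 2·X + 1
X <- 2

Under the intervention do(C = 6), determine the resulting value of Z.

4

do(C=6) replaces the equation C <- -X + 2·Y + 3 with the constant C = 6.
Z = max(C, Y) - 2  [with C=6, Y=6]  = 4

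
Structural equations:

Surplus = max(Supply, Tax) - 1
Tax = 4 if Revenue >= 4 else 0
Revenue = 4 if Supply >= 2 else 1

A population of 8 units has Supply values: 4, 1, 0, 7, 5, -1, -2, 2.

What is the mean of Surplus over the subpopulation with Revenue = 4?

4

Conditioning on Revenue=4 selects the 4 unit(s) with Supply ∈ {4, 7, 5, 2}. Their Surplus values: 3, 6, 4, 3. Mean = 4.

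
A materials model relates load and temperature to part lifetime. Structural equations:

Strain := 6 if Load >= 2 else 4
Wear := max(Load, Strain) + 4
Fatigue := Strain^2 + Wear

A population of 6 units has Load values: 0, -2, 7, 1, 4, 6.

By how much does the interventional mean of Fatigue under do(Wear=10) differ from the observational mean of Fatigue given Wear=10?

Every unit gets Wear=10 under the intervention. Fatigue values become 26, 26, 46, 26, 46, 46; E[Fatigue|do(Wear=10)] = 36.
Conditioning on Wear=10 selects the 2 unit(s) with Load ∈ {4, 6}. Their Fatigue values: 46, 46. Mean = 46.
Difference = 36 − 46 = -10.

-10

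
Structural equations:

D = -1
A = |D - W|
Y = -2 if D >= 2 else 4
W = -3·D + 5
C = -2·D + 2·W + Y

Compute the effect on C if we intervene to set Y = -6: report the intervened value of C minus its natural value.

-10

The intervention breaks the incoming arrows to Y: Y = -2 if D >= 2 else 4 no longer applies, and Y = -6.
W = -3·D + 5  [with D=-1]  = 8
C = -2·D + 2·W + Y  [with D=-1, W=8, Y=-6]  = 12
Without intervention: W = -3·D + 5  [with D=-1]  = 8; Y = -2 if D >= 2 else 4  [with D=-1]  = 4; C = -2·D + 2·W + Y  [with D=-1, W=8, Y=4]  = 22.
Change = 12 − 22 = -10.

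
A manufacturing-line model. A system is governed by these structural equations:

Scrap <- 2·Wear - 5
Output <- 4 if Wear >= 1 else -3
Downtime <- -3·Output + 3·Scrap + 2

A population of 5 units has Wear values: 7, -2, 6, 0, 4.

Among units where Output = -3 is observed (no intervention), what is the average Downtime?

-10

Conditioning on Output=-3 selects the 2 unit(s) with Wear ∈ {-2, 0}. Their Downtime values: -16, -4. Mean = -10.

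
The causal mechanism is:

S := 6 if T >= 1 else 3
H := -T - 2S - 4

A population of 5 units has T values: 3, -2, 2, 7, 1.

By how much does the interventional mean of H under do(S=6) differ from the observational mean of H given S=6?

Every unit gets S=6 under the intervention. H values become -19, -14, -18, -23, -17; E[H|do(S=6)] = -18.2.
Conditioning on S=6 selects the 4 unit(s) with T ∈ {3, 2, 7, 1}. Their H values: -19, -18, -23, -17. Mean = -19.25.
Difference = -18.2 − (-19.25) = 1.05.

1.05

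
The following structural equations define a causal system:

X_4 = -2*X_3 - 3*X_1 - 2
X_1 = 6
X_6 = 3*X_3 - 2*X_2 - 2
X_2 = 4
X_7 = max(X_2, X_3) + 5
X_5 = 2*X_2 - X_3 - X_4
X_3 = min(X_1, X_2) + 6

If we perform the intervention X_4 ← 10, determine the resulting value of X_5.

-12

Intervening sets X_4 = 10 and removes its equation (X_4 = -2*X_3 - 3*X_1 - 2).
X_3 = min(X_1, X_2) + 6  [with X_1=6, X_2=4]  = 10
X_5 = 2*X_2 - X_3 - X_4  [with X_2=4, X_3=10, X_4=10]  = -12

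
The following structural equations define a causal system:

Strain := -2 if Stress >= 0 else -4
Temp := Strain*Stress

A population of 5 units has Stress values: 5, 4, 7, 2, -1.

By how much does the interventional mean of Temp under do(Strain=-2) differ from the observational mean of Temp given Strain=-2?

2.2

The intervention sets Strain=-2 in all 5 units regardless of Stress. Recomputing Temp per unit gives -10, -8, -14, -4, 2; average -6.8.
Conditioning on Strain=-2 selects the 4 unit(s) with Stress ∈ {5, 4, 7, 2}. Their Temp values: -10, -8, -14, -4. Mean = -9.
Difference = -6.8 − (-9) = 2.2.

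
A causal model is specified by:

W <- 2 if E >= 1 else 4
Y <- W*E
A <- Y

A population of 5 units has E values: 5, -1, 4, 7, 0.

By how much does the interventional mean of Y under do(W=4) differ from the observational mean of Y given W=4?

Under do(W=4), W's equation is replaced by W=4 for every unit. Per-unit Y: 20, -4, 16, 28, 0. Mean = 12.
Conditioning on W=4 selects the 2 unit(s) with E ∈ {-1, 0}. Their Y values: -4, 0. Mean = -2.
Difference = 12 − (-2) = 14.

14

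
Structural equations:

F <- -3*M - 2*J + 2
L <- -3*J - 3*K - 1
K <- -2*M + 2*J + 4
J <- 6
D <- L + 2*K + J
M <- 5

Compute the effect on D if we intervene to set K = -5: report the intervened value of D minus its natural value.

11

The intervention breaks the incoming arrows to K: K <- -2*M + 2*J + 4 no longer applies, and K = -5.
L = -3*J - 3*K - 1  [with J=6, K=-5]  = -4
D = L + 2*K + J  [with L=-4, K=-5, J=6]  = -8
Without intervention: K = -2*M + 2*J + 4  [with M=5, J=6]  = 6; L = -3*J - 3*K - 1  [with J=6, K=6]  = -37; D = L + 2*K + J  [with L=-37, K=6, J=6]  = -19.
Change = -8 − (-19) = 11.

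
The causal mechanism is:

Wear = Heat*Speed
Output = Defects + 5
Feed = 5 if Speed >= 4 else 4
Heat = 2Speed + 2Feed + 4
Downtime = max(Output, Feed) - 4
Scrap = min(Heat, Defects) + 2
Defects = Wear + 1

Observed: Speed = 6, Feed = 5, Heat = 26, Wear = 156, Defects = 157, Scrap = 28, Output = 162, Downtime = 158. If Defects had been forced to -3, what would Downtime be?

do(Defects=-3) replaces the equation Defects = Wear + 1 with the constant Defects = -3.
Feed = 5 if Speed >= 4 else 4  [with Speed=6]  = 5
Output = Defects + 5  [with Defects=-3]  = 2
Downtime = max(Output, Feed) - 4  [with Output=2, Feed=5]  = 1

1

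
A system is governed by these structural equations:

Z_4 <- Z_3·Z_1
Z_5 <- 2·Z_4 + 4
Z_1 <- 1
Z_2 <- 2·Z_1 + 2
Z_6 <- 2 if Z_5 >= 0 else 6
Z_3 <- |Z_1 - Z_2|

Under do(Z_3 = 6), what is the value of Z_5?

16

do(Z_3=6) replaces the equation Z_3 <- |Z_1 - Z_2| with the constant Z_3 = 6.
Z_4 = Z_3·Z_1  [with Z_3=6, Z_1=1]  = 6
Z_5 = 2·Z_4 + 4  [with Z_4=6]  = 16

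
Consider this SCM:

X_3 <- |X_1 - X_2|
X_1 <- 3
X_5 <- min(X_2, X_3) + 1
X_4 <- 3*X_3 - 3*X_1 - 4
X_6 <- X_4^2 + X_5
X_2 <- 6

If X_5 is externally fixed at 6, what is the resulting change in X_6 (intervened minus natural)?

2

The intervention breaks the incoming arrows to X_5: X_5 <- min(X_2, X_3) + 1 no longer applies, and X_5 = 6.
X_3 = |X_1 - X_2|  [with X_1=3, X_2=6]  = 3
X_4 = 3*X_3 - 3*X_1 - 4  [with X_3=3, X_1=3]  = -4
X_6 = X_4^2 + X_5  [with X_4=-4, X_5=6]  = 22
Without intervention: X_3 = |X_1 - X_2|  [with X_1=3, X_2=6]  = 3; X_4 = 3*X_3 - 3*X_1 - 4  [with X_3=3, X_1=3]  = -4; X_5 = min(X_2, X_3) + 1  [with X_2=6, X_3=3]  = 4; X_6 = X_4^2 + X_5  [with X_4=-4, X_5=4]  = 20.
Change = 22 − 20 = 2.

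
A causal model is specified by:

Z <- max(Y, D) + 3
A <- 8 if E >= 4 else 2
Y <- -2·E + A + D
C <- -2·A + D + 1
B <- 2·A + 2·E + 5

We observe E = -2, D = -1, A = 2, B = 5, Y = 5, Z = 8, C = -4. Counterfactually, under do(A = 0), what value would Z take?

The intervention breaks the incoming arrows to A: A <- 8 if E >= 4 else 2 no longer applies, and A = 0.
Y = -2·E + A + D  [with E=-2, A=0, D=-1]  = 3
Z = max(Y, D) + 3  [with Y=3, D=-1]  = 6

6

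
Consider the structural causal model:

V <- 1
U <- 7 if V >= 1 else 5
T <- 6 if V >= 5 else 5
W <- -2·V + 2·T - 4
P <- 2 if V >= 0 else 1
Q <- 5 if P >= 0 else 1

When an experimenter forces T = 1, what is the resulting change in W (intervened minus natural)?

-8

do(T=1) replaces the equation T <- 6 if V >= 5 else 5 with the constant T = 1.
W = -2·V + 2·T - 4  [with V=1, T=1]  = -4
Without intervention: T = 6 if V >= 5 else 5  [with V=1]  = 5; W = -2·V + 2·T - 4  [with V=1, T=5]  = 4.
Change = -4 − 4 = -8.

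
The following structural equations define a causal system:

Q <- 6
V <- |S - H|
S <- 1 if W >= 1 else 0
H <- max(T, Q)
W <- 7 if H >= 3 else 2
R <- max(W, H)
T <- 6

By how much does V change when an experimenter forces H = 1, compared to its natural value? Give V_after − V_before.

The intervention breaks the incoming arrows to H: H <- max(T, Q) no longer applies, and H = 1.
W = 7 if H >= 3 else 2  [with H=1]  = 2
S = 1 if W >= 1 else 0  [with W=2]  = 1
V = |S - H|  [with S=1, H=1]  = 0
Without intervention: H = max(T, Q)  [with T=6, Q=6]  = 6; W = 7 if H >= 3 else 2  [with H=6]  = 7; S = 1 if W >= 1 else 0  [with W=7]  = 1; V = |S - H|  [with S=1, H=6]  = 5.
Change = 0 − 5 = -5.

-5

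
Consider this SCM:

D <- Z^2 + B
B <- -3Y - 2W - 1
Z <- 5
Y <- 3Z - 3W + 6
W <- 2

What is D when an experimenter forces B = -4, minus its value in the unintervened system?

46

Intervening sets B = -4 and removes its equation (B <- -3Y - 2W - 1).
D = Z^2 + B  [with Z=5, B=-4]  = 21
Without intervention: Y = 3Z - 3W + 6  [with Z=5, W=2]  = 15; B = -3Y - 2W - 1  [with Y=15, W=2]  = -50; D = Z^2 + B  [with Z=5, B=-50]  = -25.
Change = 21 − (-25) = 46.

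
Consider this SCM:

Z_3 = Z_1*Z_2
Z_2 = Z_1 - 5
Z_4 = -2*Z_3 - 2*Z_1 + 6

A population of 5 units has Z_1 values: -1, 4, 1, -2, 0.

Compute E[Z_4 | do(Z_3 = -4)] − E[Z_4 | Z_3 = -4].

4.2

do(Z_3=-4) breaks Z_3's dependence on Z_1. With Z_3=-4 fixed, Z_4 across the units is 16, 6, 12, 18, 14, mean 13.2.
Conditioning on Z_3=-4 selects the 2 unit(s) with Z_1 ∈ {4, 1}. Their Z_4 values: 6, 12. Mean = 9.
Difference = 13.2 − 9 = 4.2.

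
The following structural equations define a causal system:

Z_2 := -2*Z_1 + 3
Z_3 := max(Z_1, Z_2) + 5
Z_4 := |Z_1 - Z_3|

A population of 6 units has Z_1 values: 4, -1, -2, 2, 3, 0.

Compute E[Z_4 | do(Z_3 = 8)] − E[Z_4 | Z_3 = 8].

0.5

Under do(Z_3=8), Z_3's equation is replaced by Z_3=8 for every unit. Per-unit Z_4: 4, 9, 10, 6, 5, 8. Mean = 7.
Observing Z_3=8 restricts to units where Z_3's equation naturally yields 8: Z_1 ∈ {3, 0}. In that subpopulation Z_4 = 5, 8, mean 6.5.
Difference = 7 − 6.5 = 0.5.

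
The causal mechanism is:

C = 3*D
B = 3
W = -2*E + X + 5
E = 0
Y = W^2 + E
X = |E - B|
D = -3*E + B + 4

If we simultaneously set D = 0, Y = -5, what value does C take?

0

Setting D = 0, Y = -5 by intervention discards those variables' equations.
C = 3*D  [with D=0]  = 0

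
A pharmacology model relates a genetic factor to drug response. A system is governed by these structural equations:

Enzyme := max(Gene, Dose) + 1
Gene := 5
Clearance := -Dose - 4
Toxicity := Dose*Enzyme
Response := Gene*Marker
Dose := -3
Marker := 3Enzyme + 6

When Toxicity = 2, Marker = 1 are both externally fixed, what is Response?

5

Setting Toxicity = 2, Marker = 1 by intervention discards those variables' equations.
Response = Gene*Marker  [with Gene=5, Marker=1]  = 5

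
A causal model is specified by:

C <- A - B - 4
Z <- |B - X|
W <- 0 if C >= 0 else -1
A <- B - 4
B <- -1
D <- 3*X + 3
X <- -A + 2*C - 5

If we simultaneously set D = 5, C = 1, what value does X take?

Under do(D = 5, C = 1), each intervened variable's structural equation is replaced by its fixed value.
A = B - 4  [with B=-1]  = -5
X = -A + 2*C - 5  [with A=-5, C=1]  = 2

2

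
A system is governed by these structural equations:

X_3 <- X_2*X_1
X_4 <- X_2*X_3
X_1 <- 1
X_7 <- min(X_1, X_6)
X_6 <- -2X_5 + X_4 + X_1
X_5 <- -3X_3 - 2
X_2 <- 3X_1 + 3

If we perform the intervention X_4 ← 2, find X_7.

The intervention breaks the incoming arrows to X_4: X_4 <- X_2*X_3 no longer applies, and X_4 = 2.
X_2 = 3X_1 + 3  [with X_1=1]  = 6
X_3 = X_2*X_1  [with X_2=6, X_1=1]  = 6
X_5 = -3X_3 - 2  [with X_3=6]  = -20
X_6 = -2X_5 + X_4 + X_1  [with X_5=-20, X_4=2, X_1=1]  = 43
X_7 = min(X_1, X_6)  [with X_1=1, X_6=43]  = 1

1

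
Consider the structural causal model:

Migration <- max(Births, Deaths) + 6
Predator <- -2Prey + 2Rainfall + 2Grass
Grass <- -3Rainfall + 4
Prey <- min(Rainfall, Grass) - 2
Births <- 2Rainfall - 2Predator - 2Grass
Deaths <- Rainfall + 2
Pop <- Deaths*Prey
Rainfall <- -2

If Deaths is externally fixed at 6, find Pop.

Intervening sets Deaths = 6 and removes its equation (Deaths <- Rainfall + 2).
Grass = -3Rainfall + 4  [with Rainfall=-2]  = 10
Prey = min(Rainfall, Grass) - 2  [with Rainfall=-2, Grass=10]  = -4
Pop = Deaths*Prey  [with Deaths=6, Prey=-4]  = -24

-24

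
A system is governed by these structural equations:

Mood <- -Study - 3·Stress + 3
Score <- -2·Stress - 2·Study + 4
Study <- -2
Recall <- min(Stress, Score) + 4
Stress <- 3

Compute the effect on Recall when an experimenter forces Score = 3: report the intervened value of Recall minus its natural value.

do(Score=3) replaces the equation Score <- -2·Stress - 2·Study + 4 with the constant Score = 3.
Recall = min(Stress, Score) + 4  [with Stress=3, Score=3]  = 7
Without intervention: Score = -2·Stress - 2·Study + 4  [with Stress=3, Study=-2]  = 2; Recall = min(Stress, Score) + 4  [with Stress=3, Score=2]  = 6.
Change = 7 − 6 = 1.

1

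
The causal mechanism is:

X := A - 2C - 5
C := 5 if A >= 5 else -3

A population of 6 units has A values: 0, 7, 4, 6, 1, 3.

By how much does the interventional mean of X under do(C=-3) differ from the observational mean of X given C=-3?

1.5

Under do(C=-3), C's equation is replaced by C=-3 for every unit. Per-unit X: 1, 8, 5, 7, 2, 4. Mean = 4.5.
Conditioning on C=-3 selects the 4 unit(s) with A ∈ {0, 4, 1, 3}. Their X values: 1, 5, 2, 4. Mean = 3.
Difference = 4.5 − 3 = 1.5.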